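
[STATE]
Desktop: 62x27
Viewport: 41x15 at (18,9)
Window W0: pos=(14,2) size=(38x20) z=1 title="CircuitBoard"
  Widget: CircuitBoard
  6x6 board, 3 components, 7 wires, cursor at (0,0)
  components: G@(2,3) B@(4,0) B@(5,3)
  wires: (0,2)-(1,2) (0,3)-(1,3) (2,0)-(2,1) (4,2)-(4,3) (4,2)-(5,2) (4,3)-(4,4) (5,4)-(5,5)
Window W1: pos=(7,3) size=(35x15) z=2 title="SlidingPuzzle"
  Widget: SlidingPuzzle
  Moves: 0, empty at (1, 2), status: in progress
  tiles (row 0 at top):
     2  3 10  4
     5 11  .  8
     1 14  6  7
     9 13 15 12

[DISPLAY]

│    │  8 │            ┃         ┃       
┼────┼────┤            ┃         ┃       
│  6 │  7 │            ┃         ┃       
┼────┼────┤            ┃         ┃       
│ 15 │ 12 │            ┃         ┃       
┴────┴────┘            ┃         ┃       
                       ┃         ┃       
                       ┃         ┃       
━━━━━━━━━━━━━━━━━━━━━━━┛         ┃       
                                 ┃       
                                 ┃       
                                 ┃       
━━━━━━━━━━━━━━━━━━━━━━━━━━━━━━━━━┛       
                                         
                                         


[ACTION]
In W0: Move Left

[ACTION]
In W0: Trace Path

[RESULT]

│    │  8 │            ┃         ┃       
┼────┼────┤            ┃         ┃       
│  6 │  7 │            ┃         ┃       
┼────┼────┤            ┃         ┃       
│ 15 │ 12 │            ┃         ┃       
┴────┴────┘            ┃         ┃       
                       ┃         ┃       
                       ┃         ┃       
━━━━━━━━━━━━━━━━━━━━━━━┛nnections┃       
                                 ┃       
                                 ┃       
                                 ┃       
━━━━━━━━━━━━━━━━━━━━━━━━━━━━━━━━━┛       
                                         
                                         


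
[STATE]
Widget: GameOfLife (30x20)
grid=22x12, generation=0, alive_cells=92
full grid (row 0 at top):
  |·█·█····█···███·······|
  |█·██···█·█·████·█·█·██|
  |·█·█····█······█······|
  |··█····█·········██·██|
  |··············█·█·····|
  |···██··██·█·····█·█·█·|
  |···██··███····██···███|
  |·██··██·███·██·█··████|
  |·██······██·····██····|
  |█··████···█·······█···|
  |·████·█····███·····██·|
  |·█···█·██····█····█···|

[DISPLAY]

Gen: 0                        
·█·█····█···███·······        
█·██···█·█·████·█·█·██        
·█·█····█······█······        
··█····█·········██·██        
··············█·█·····        
···██··██·█·····█·█·█·        
···██··███····██···███        
·██··██·███·██·█··████        
·██······██·····██····        
█··████···█·······█···        
·████·█····███·····██·        
·█···█·██····█····█···        
                              
                              
                              
                              
                              
                              
                              


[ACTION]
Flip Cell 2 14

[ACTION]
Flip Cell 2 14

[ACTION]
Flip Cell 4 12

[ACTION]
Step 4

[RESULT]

Gen: 4                        
███······██···········        
······██······█·······        
··█···████············        
██········█···········        
······███···█·█··██···        
······█·██·······██···        
····█████·█·██····█··█        
·········█████····██·█        
·█········███·····█···        
··██········███······█        
··█·█··█···█·██··█···█        
·█··███····███···███··        
                              
                              
                              
                              
                              
                              
                              


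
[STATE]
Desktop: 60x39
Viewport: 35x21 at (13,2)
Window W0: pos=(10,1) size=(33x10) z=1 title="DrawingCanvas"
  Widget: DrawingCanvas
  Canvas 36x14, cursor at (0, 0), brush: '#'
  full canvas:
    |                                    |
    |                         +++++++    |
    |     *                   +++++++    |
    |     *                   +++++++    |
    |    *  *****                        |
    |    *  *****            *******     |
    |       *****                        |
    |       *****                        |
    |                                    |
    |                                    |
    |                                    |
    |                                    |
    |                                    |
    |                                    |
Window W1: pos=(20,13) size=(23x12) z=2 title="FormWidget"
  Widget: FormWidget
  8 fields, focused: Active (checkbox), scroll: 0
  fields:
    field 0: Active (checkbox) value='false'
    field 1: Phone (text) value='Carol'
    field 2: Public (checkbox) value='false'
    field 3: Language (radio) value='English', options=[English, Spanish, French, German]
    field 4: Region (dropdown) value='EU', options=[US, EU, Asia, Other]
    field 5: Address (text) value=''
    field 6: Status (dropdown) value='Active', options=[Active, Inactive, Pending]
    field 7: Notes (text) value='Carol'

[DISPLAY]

rawingCanvas                 ┃     
─────────────────────────────┨     
                             ┃     
                       ++++++┃     
   *                   ++++++┃     
   *                   ++++++┃     
  *  *****                   ┃     
  *  *****            *******┃     
━━━━━━━━━━━━━━━━━━━━━━━━━━━━━┛     
                                   
                                   
       ┏━━━━━━━━━━━━━━━━━━━━━┓     
       ┃ FormWidget          ┃     
       ┠─────────────────────┨     
       ┃> Active:     [ ]    ┃     
       ┃  Phone:      [Carol]┃     
       ┃  Public:     [ ]    ┃     
       ┃  Language:   (●) Eng┃     
       ┃  Region:     [EU  ▼]┃     
       ┃  Address:    [     ]┃     
       ┃  Status:     [Acti▼]┃     


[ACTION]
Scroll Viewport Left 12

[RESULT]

         ┃ DrawingCanvas           
         ┠─────────────────────────
         ┃+                        
         ┃                         
         ┃     *                   
         ┃     *                   
         ┃    *  *****             
         ┃    *  *****            *
         ┗━━━━━━━━━━━━━━━━━━━━━━━━━
                                   
                                   
                   ┏━━━━━━━━━━━━━━━
                   ┃ FormWidget    
                   ┠───────────────
                   ┃> Active:     [
                   ┃  Phone:      [
                   ┃  Public:     [
                   ┃  Language:   (
                   ┃  Region:     [
                   ┃  Address:    [
                   ┃  Status:     [


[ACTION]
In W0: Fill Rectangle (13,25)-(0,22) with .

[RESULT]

         ┃ DrawingCanvas           
         ┠─────────────────────────
         ┃+                     ...
         ┃                      ...
         ┃     *                ...
         ┃     *                ...
         ┃    *  *****          ...
         ┃    *  *****          ...
         ┗━━━━━━━━━━━━━━━━━━━━━━━━━
                                   
                                   
                   ┏━━━━━━━━━━━━━━━
                   ┃ FormWidget    
                   ┠───────────────
                   ┃> Active:     [
                   ┃  Phone:      [
                   ┃  Public:     [
                   ┃  Language:   (
                   ┃  Region:     [
                   ┃  Address:    [
                   ┃  Status:     [


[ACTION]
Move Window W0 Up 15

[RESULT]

         ┠─────────────────────────
         ┃+                     ...
         ┃                      ...
         ┃     *                ...
         ┃     *                ...
         ┃    *  *****          ...
         ┃    *  *****          ...
         ┗━━━━━━━━━━━━━━━━━━━━━━━━━
                                   
                                   
                                   
                   ┏━━━━━━━━━━━━━━━
                   ┃ FormWidget    
                   ┠───────────────
                   ┃> Active:     [
                   ┃  Phone:      [
                   ┃  Public:     [
                   ┃  Language:   (
                   ┃  Region:     [
                   ┃  Address:    [
                   ┃  Status:     [


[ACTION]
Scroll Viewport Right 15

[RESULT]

──────────────────────────┨        
                 ....     ┃        
                 ....+++++┃        
*                ....+++++┃        
*                ....+++++┃        
  *****          ....     ┃        
  *****          ....*****┃        
━━━━━━━━━━━━━━━━━━━━━━━━━━┛        
                                   
                                   
                                   
    ┏━━━━━━━━━━━━━━━━━━━━━┓        
    ┃ FormWidget          ┃        
    ┠─────────────────────┨        
    ┃> Active:     [ ]    ┃        
    ┃  Phone:      [Carol]┃        
    ┃  Public:     [ ]    ┃        
    ┃  Language:   (●) Eng┃        
    ┃  Region:     [EU  ▼]┃        
    ┃  Address:    [     ]┃        
    ┃  Status:     [Acti▼]┃        


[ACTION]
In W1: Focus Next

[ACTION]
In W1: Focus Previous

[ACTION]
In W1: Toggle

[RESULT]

──────────────────────────┨        
                 ....     ┃        
                 ....+++++┃        
*                ....+++++┃        
*                ....+++++┃        
  *****          ....     ┃        
  *****          ....*****┃        
━━━━━━━━━━━━━━━━━━━━━━━━━━┛        
                                   
                                   
                                   
    ┏━━━━━━━━━━━━━━━━━━━━━┓        
    ┃ FormWidget          ┃        
    ┠─────────────────────┨        
    ┃> Active:     [x]    ┃        
    ┃  Phone:      [Carol]┃        
    ┃  Public:     [ ]    ┃        
    ┃  Language:   (●) Eng┃        
    ┃  Region:     [EU  ▼]┃        
    ┃  Address:    [     ]┃        
    ┃  Status:     [Acti▼]┃        


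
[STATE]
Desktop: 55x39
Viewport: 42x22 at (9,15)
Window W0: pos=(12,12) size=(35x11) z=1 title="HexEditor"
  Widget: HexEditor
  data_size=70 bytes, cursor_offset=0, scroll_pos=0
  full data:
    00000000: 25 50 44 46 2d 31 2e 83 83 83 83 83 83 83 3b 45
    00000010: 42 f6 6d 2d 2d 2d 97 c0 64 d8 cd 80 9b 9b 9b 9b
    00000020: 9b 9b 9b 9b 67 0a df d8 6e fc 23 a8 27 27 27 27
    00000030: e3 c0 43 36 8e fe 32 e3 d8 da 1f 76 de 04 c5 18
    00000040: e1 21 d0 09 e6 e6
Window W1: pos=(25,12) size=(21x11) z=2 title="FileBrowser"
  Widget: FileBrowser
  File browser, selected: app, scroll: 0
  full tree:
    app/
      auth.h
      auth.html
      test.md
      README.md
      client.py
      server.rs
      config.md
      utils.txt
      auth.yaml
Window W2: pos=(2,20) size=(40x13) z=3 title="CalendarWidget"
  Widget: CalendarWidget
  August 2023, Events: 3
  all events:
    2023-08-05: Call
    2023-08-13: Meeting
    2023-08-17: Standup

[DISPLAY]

   ┃00000000  25┃> [-] app/         ┃┃    
   ┃00000010  42┃    auth.h         ┃┃    
   ┃00000020  9b┃    auth.html      ┃┃    
   ┃00000030  e3┃    test.md        ┃┃    
   ┃00000040  e1┃    README.md      ┃┃    
━━━━━━━━━━━━━━━━━━━━━━━━━━━━━━━━┓   ┃┃    
darWidget                       ┃   ┃┃    
────────────────────────────────┨━━━┛┛    
       August 2023              ┃         
We Th Fr Sa Su                  ┃         
 2  3  4  5*  6                 ┃         
 9 10 11 12 13*                 ┃         
16 17* 18 19 20                 ┃         
23 24 25 26 27                  ┃         
30 31                           ┃         
                                ┃         
                                ┃         
━━━━━━━━━━━━━━━━━━━━━━━━━━━━━━━━┛         
                                          
                                          
                                          
                                          


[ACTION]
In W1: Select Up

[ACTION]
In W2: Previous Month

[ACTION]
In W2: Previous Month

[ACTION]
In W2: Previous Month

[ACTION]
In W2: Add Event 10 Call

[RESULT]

   ┃00000000  25┃> [-] app/         ┃┃    
   ┃00000010  42┃    auth.h         ┃┃    
   ┃00000020  9b┃    auth.html      ┃┃    
   ┃00000030  e3┃    test.md        ┃┃    
   ┃00000040  e1┃    README.md      ┃┃    
━━━━━━━━━━━━━━━━━━━━━━━━━━━━━━━━┓   ┃┃    
darWidget                       ┃   ┃┃    
────────────────────────────────┨━━━┛┛    
         May 2023               ┃         
We Th Fr Sa Su                  ┃         
 3  4  5  6  7                  ┃         
10* 11 12 13 14                 ┃         
17 18 19 20 21                  ┃         
24 25 26 27 28                  ┃         
31                              ┃         
                                ┃         
                                ┃         
━━━━━━━━━━━━━━━━━━━━━━━━━━━━━━━━┛         
                                          
                                          
                                          
                                          


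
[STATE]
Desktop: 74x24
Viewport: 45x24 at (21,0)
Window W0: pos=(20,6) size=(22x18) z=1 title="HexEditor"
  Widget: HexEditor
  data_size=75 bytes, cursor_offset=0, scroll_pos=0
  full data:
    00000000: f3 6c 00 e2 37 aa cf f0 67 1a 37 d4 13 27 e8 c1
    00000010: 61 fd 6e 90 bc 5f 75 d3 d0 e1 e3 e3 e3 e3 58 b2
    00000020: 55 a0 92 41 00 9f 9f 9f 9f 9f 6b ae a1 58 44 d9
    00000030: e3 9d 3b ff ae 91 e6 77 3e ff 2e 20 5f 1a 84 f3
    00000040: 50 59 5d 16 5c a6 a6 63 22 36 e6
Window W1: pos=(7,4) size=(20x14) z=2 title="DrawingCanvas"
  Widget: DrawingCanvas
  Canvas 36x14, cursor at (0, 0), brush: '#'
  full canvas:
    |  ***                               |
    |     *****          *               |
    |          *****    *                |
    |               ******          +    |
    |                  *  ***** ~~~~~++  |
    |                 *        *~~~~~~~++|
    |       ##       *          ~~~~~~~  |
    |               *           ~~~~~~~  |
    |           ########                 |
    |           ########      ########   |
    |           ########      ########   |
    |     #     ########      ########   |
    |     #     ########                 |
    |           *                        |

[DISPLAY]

                                             
                                             
                                             
                                             
━━━━━┓                                       
s    ┃                                       
─────┨━━━━━━━━━━━━━━┓                        
     ┃itor          ┃                        
     ┃──────────────┨                        
**   ┃00  F3 6c 00 e┃                        
  ***┃10  61 fd 6e 9┃                        
     ┃20  55 a0 92 4┃                        
    *┃30  e3 9d 3b f┃                        
   * ┃40  50 59 5d 1┃                        
  *  ┃              ┃                        
#####┃              ┃                        
#####┃              ┃                        
━━━━━┛              ┃                        
                    ┃                        
                    ┃                        
                    ┃                        
                    ┃                        
                    ┃                        
━━━━━━━━━━━━━━━━━━━━┛                        


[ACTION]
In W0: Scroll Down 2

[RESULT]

                                             
                                             
                                             
                                             
━━━━━┓                                       
s    ┃                                       
─────┨━━━━━━━━━━━━━━┓                        
     ┃itor          ┃                        
     ┃──────────────┨                        
**   ┃20  55 a0 92 4┃                        
  ***┃30  e3 9d 3b f┃                        
     ┃40  50 59 5d 1┃                        
    *┃              ┃                        
   * ┃              ┃                        
  *  ┃              ┃                        
#####┃              ┃                        
#####┃              ┃                        
━━━━━┛              ┃                        
                    ┃                        
                    ┃                        
                    ┃                        
                    ┃                        
                    ┃                        
━━━━━━━━━━━━━━━━━━━━┛                        


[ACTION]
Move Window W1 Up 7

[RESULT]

━━━━━┓                                       
s    ┃                                       
─────┨                                       
     ┃                                       
     ┃                                       
**   ┃                                       
  ***┃━━━━━━━━━━━━━━┓                        
     ┃itor          ┃                        
    *┃──────────────┨                        
   * ┃20  55 a0 92 4┃                        
  *  ┃30  e3 9d 3b f┃                        
#####┃40  50 59 5d 1┃                        
#####┃              ┃                        
━━━━━┛              ┃                        
                    ┃                        
                    ┃                        
                    ┃                        
                    ┃                        
                    ┃                        
                    ┃                        
                    ┃                        
                    ┃                        
                    ┃                        
━━━━━━━━━━━━━━━━━━━━┛                        


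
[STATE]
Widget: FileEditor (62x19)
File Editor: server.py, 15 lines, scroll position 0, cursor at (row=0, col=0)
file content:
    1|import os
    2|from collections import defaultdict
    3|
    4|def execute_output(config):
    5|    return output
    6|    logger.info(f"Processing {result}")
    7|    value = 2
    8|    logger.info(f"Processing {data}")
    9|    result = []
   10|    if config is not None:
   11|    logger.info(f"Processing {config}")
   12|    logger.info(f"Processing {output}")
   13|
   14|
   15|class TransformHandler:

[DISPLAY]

█mport os                                                    ▲
from collections import defaultdict                          █
                                                             ░
def execute_output(config):                                  ░
    return output                                            ░
    logger.info(f"Processing {result}")                      ░
    value = 2                                                ░
    logger.info(f"Processing {data}")                        ░
    result = []                                              ░
    if config is not None:                                   ░
    logger.info(f"Processing {config}")                      ░
    logger.info(f"Processing {output}")                      ░
                                                             ░
                                                             ░
class TransformHandler:                                      ░
                                                             ░
                                                             ░
                                                             ░
                                                             ▼


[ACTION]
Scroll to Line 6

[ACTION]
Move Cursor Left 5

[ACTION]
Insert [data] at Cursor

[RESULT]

data█mport os                                                ▲
from collections import defaultdict                          █
                                                             ░
def execute_output(config):                                  ░
    return output                                            ░
    logger.info(f"Processing {result}")                      ░
    value = 2                                                ░
    logger.info(f"Processing {data}")                        ░
    result = []                                              ░
    if config is not None:                                   ░
    logger.info(f"Processing {config}")                      ░
    logger.info(f"Processing {output}")                      ░
                                                             ░
                                                             ░
class TransformHandler:                                      ░
                                                             ░
                                                             ░
                                                             ░
                                                             ▼


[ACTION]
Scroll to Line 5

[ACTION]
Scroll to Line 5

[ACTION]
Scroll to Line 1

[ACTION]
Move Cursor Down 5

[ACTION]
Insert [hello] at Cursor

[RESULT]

dataimport os                                                ▲
from collections import defaultdict                          █
                                                             ░
def execute_output(config):                                  ░
    return output                                            ░
    hello█ogger.info(f"Processing {result}")                 ░
    value = 2                                                ░
    logger.info(f"Processing {data}")                        ░
    result = []                                              ░
    if config is not None:                                   ░
    logger.info(f"Processing {config}")                      ░
    logger.info(f"Processing {output}")                      ░
                                                             ░
                                                             ░
class TransformHandler:                                      ░
                                                             ░
                                                             ░
                                                             ░
                                                             ▼


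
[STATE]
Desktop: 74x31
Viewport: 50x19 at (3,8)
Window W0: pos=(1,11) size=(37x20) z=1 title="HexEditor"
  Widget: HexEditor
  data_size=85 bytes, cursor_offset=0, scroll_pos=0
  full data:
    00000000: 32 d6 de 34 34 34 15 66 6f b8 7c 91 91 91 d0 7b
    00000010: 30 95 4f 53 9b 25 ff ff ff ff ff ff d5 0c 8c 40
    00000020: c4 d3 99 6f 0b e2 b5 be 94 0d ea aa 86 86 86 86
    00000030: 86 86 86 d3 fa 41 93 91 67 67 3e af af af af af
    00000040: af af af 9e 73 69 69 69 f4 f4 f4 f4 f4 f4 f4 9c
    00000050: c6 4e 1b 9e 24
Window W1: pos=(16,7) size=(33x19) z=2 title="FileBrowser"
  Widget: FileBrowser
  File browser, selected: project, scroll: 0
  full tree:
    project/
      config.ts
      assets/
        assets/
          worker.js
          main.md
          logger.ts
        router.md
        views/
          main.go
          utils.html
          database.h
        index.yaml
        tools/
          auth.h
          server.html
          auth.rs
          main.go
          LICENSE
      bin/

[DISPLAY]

             ┃ FileBrowser                   ┃    
             ┠───────────────────────────────┨    
             ┃> [-] project/                 ┃    
━━━━━━━━━━━━━┃    config.ts                  ┃    
HexEditor    ┃    [+] assets/                ┃    
─────────────┃    [+] bin/                   ┃    
0000000  32 d┃                               ┃    
0000010  30 9┃                               ┃    
0000020  c4 d┃                               ┃    
0000030  86 8┃                               ┃    
0000040  af a┃                               ┃    
0000050  c6 4┃                               ┃    
             ┃                               ┃    
             ┃                               ┃    
             ┃                               ┃    
             ┃                               ┃    
             ┃                               ┃    
             ┗━━━━━━━━━━━━━━━━━━━━━━━━━━━━━━━┛    
                                  ┃               


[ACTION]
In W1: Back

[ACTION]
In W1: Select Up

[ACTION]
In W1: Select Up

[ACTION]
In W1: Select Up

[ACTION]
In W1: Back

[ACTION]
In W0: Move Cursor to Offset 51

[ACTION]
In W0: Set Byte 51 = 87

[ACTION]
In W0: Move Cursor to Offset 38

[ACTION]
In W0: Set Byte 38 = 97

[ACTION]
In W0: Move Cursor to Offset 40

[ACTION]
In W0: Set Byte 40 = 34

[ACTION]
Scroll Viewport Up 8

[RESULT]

                                                  
                                                  
                                                  
                                                  
                                                  
                                                  
                                                  
             ┏━━━━━━━━━━━━━━━━━━━━━━━━━━━━━━━┓    
             ┃ FileBrowser                   ┃    
             ┠───────────────────────────────┨    
             ┃> [-] project/                 ┃    
━━━━━━━━━━━━━┃    config.ts                  ┃    
HexEditor    ┃    [+] assets/                ┃    
─────────────┃    [+] bin/                   ┃    
0000000  32 d┃                               ┃    
0000010  30 9┃                               ┃    
0000020  c4 d┃                               ┃    
0000030  86 8┃                               ┃    
0000040  af a┃                               ┃    


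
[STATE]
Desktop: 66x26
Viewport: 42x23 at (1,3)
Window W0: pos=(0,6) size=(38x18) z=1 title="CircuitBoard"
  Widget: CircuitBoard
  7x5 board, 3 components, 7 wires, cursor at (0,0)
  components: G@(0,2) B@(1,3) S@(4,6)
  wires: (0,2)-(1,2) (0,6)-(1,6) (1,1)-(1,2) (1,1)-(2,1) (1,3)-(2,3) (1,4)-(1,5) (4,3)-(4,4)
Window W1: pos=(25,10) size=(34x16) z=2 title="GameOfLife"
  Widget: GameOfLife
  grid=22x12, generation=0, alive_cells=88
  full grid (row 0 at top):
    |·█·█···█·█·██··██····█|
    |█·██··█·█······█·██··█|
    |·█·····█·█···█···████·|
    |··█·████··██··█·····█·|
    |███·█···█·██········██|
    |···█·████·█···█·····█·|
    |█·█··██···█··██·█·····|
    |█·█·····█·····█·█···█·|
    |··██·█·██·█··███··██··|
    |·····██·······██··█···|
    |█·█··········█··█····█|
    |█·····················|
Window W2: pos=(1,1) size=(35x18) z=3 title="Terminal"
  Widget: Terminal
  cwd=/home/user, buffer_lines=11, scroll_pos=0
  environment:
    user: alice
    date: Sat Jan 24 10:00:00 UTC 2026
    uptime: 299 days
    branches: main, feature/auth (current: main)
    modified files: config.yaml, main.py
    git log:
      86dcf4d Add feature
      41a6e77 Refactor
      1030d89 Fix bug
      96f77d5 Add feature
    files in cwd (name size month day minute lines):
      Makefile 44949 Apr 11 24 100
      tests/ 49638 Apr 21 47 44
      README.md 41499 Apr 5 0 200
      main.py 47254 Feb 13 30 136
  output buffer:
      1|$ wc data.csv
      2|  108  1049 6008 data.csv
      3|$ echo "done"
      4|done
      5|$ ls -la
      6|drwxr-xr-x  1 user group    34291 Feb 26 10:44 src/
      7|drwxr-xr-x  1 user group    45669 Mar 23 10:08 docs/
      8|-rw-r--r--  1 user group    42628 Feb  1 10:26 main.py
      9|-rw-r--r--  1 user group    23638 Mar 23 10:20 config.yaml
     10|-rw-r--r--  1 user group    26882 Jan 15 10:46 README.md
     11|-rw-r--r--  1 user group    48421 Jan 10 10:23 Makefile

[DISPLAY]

┠─────────────────────────────────┨       
┃$ wc data.csv                    ┃       
┃  108  1049 6008 data.csv        ┃       
┃$ echo "done"                    ┃━┓     
┃done                             ┃ ┃     
┃$ ls -la                         ┃─┨     
┃drwxr-xr-x  1 user group    34291┃ ┃     
┃drwxr-xr-x  1 user group    45669┃━━━━━━━
┃-rw-r--r--  1 user group    42628┃e      
┃-rw-r--r--  1 user group    23638┃───────
┃-rw-r--r--  1 user group    26882┃       
┃-rw-r--r--  1 user group    48421┃·██··██
┃$ █                              ┃·····█·
┃                                 ┃···█···
┃                                 ┃██··█··
┗━━━━━━━━━━━━━━━━━━━━━━━━━━━━━━━━━┛██·····
Cursor: (0,0)           ┃···█·████·█···█··
                        ┃█·█··██···█··██·█
                        ┃█·█·····█·····█·█
                        ┃··██·█·██·█··███·
━━━━━━━━━━━━━━━━━━━━━━━━┃·····██·······██·
                        ┃█·█··········█··█
                        ┗━━━━━━━━━━━━━━━━━


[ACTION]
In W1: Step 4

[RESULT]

┠─────────────────────────────────┨       
┃$ wc data.csv                    ┃       
┃  108  1049 6008 data.csv        ┃       
┃$ echo "done"                    ┃━┓     
┃done                             ┃ ┃     
┃$ ls -la                         ┃─┨     
┃drwxr-xr-x  1 user group    34291┃ ┃     
┃drwxr-xr-x  1 user group    45669┃━━━━━━━
┃-rw-r--r--  1 user group    42628┃e      
┃-rw-r--r--  1 user group    23638┃───────
┃-rw-r--r--  1 user group    26882┃       
┃-rw-r--r--  1 user group    48421┃█·███··
┃$ █                              ┃█·█····
┃                                 ┃··█·█··
┃                                 ┃··█····
┗━━━━━━━━━━━━━━━━━━━━━━━━━━━━━━━━━┛···█···
Cursor: (0,0)           ┃···███·█·······█·
                        ┃···█···██···█████
                        ┃········█····████
                        ┃·····█·······████
━━━━━━━━━━━━━━━━━━━━━━━━┃██··█·█·······█··
                        ┃██·█···········█·
                        ┗━━━━━━━━━━━━━━━━━


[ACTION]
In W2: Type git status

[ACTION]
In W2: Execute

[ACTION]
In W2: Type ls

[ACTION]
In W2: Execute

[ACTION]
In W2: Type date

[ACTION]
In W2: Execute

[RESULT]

┠─────────────────────────────────┨       
┃-rw-r--r--  1 user group    23638┃       
┃-rw-r--r--  1 user group    26882┃       
┃-rw-r--r--  1 user group    48421┃━┓     
┃$ git status                     ┃ ┃     
┃On branch main                   ┃─┨     
┃Changes not staged for commit:   ┃ ┃     
┃                                 ┃━━━━━━━
┃        modified:   config.yaml  ┃e      
┃        modified:   main.py      ┃───────
┃$ ls                             ┃       
┃Makefile  tests/  README.md  main┃█·███··
┃$ date                           ┃█·█····
┃Sat Jan 24 10:00:00 UTC 2026     ┃··█·█··
┃$ █                              ┃··█····
┗━━━━━━━━━━━━━━━━━━━━━━━━━━━━━━━━━┛···█···
Cursor: (0,0)           ┃···███·█·······█·
                        ┃···█···██···█████
                        ┃········█····████
                        ┃·····█·······████
━━━━━━━━━━━━━━━━━━━━━━━━┃██··█·█·······█··
                        ┃██·█···········█·
                        ┗━━━━━━━━━━━━━━━━━


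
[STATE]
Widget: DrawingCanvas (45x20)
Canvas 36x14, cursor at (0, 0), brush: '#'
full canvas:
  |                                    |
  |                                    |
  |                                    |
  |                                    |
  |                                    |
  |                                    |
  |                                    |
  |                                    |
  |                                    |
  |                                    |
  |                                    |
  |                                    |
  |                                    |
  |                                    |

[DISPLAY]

+                                            
                                             
                                             
                                             
                                             
                                             
                                             
                                             
                                             
                                             
                                             
                                             
                                             
                                             
                                             
                                             
                                             
                                             
                                             
                                             


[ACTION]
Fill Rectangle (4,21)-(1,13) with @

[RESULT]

+                                            
             @@@@@@@@@                       
             @@@@@@@@@                       
             @@@@@@@@@                       
             @@@@@@@@@                       
                                             
                                             
                                             
                                             
                                             
                                             
                                             
                                             
                                             
                                             
                                             
                                             
                                             
                                             
                                             


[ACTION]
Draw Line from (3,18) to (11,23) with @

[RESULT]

+                                            
             @@@@@@@@@                       
             @@@@@@@@@                       
             @@@@@@@@@                       
             @@@@@@@@@                       
                   @                         
                    @                        
                    @                        
                     @                       
                      @                      
                      @                      
                       @                     
                                             
                                             
                                             
                                             
                                             
                                             
                                             
                                             


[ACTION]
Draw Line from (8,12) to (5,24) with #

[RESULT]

+                                            
             @@@@@@@@@                       
             @@@@@@@@@                       
             @@@@@@@@@                       
             @@@@@@@@@                       
                   @   ##                    
                   ####                      
               #### @                        
            ###      @                       
                      @                      
                      @                      
                       @                     
                                             
                                             
                                             
                                             
                                             
                                             
                                             
                                             
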